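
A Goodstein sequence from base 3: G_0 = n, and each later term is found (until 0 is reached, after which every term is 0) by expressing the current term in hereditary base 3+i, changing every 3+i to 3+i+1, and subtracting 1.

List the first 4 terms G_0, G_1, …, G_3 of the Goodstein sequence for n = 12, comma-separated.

12, 19, 27, 37

base 3: 12 = 3^2 + 3; at 4: 4^2 + 4 = 20; next = 19
base 4: 19 = 4^2 + 3; at 5: 5^2 + 3 = 28; next = 27
base 5: 27 = 5^2 + 2; at 6: 6^2 + 2 = 38; next = 37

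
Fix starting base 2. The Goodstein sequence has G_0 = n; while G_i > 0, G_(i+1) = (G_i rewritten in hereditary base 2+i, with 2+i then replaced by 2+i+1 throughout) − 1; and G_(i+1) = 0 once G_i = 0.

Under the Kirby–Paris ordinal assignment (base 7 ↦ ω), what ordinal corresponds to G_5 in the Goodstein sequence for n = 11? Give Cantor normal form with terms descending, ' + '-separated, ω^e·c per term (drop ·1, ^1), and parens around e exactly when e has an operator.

ω^(ω + 1)

(0) 11|_2 = 2^(2 + 1) + 2 + 1 ↦ 3^(3 + 1) + 3 + 1|_3 = 85 ⇒ 84
(1) 84|_3 = 3^(3 + 1) + 3 ↦ 4^(4 + 1) + 4|_4 = 1028 ⇒ 1027
(2) 1027|_4 = 4^(4 + 1) + 3 ↦ 5^(5 + 1) + 3|_5 = 15628 ⇒ 15627
(3) 15627|_5 = 5^(5 + 1) + 2 ↦ 6^(6 + 1) + 2|_6 = 279938 ⇒ 279937
(4) 279937|_6 = 6^(6 + 1) + 1 ↦ 7^(7 + 1) + 1|_7 = 5764802 ⇒ 5764801
(5) 5764801|_7 = 7^(7 + 1) ↦ 8^(8 + 1)|_8 = 134217728 ⇒ 134217727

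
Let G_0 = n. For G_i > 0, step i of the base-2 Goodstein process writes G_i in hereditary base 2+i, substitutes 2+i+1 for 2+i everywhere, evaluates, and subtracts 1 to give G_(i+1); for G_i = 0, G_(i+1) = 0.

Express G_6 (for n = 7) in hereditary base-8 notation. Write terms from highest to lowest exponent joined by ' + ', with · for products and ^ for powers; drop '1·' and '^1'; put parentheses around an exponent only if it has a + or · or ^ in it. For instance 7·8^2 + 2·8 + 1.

7·8^7 + 7·8^6 + 7·8^5 + 7·8^4 + 7·8^3 + 7·8^2 + 7·8 + 7

step 0: 7 = 2^2 + 2 + 1; sub 3 for 2: 3^3 + 3 + 1; = 31; G_1 = 31−1 = 30
step 1: 30 = 3^3 + 3; sub 4 for 3: 4^4 + 4; = 260; G_2 = 260−1 = 259
step 2: 259 = 4^4 + 3; sub 5 for 4: 5^5 + 3; = 3128; G_3 = 3128−1 = 3127
step 3: 3127 = 5^5 + 2; sub 6 for 5: 6^6 + 2; = 46658; G_4 = 46658−1 = 46657
step 4: 46657 = 6^6 + 1; sub 7 for 6: 7^7 + 1; = 823544; G_5 = 823544−1 = 823543
step 5: 823543 = 7^7; sub 8 for 7: 8^8; = 16777216; G_6 = 16777216−1 = 16777215
step 6: 16777215 = 7·8^7 + 7·8^6 + 7·8^5 + 7·8^4 + 7·8^3 + 7·8^2 + 7·8 + 7; sub 9 for 8: 7·9^7 + 7·9^6 + 7·9^5 + 7·9^4 + 7·9^3 + 7·9^2 + 7·9 + 7; = 37665880; G_7 = 37665880−1 = 37665879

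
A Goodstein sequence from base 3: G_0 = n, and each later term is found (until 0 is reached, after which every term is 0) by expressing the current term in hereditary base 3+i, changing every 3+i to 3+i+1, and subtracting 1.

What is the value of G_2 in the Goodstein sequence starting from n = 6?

7

i=0: 6 = 2·3 (b=3); 3→4: 2·4 = 8; 8−1 = 7
i=1: 7 = 4 + 3 (b=4); 4→5: 5 + 3 = 8; 8−1 = 7
i=2: 7 = 5 + 2 (b=5); 5→6: 6 + 2 = 8; 8−1 = 7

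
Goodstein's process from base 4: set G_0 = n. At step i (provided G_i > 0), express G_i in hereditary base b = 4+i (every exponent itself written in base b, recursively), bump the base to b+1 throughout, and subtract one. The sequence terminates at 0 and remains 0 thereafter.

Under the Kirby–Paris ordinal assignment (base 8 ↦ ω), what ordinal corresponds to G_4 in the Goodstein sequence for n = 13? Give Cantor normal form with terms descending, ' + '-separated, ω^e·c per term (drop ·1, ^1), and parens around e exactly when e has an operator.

[0] 13 ≡ 3·4 + 1 (base 4). Lift 5: 16. −1: 15.
[1] 15 ≡ 3·5 (base 5). Lift 6: 18. −1: 17.
[2] 17 ≡ 2·6 + 5 (base 6). Lift 7: 19. −1: 18.
[3] 18 ≡ 2·7 + 4 (base 7). Lift 8: 20. −1: 19.
[4] 19 ≡ 2·8 + 3 (base 8). Lift 9: 21. −1: 20.

ω·2 + 3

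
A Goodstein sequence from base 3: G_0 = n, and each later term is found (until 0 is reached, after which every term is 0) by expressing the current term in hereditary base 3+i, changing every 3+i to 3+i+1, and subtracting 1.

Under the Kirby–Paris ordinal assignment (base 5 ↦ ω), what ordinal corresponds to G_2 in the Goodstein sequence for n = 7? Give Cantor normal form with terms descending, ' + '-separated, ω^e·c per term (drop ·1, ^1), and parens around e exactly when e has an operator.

ω + 4

7 —HB3→ 2·3 + 1 —bump→ 2·4 + 1 = 9 —(−1)→ 8
8 —HB4→ 2·4 —bump→ 2·5 = 10 —(−1)→ 9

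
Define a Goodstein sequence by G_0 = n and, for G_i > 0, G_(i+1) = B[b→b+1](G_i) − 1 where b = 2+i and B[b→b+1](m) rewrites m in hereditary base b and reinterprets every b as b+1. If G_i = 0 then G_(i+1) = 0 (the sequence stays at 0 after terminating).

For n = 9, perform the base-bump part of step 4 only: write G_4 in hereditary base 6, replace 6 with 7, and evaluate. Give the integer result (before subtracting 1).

2471827

[0] 9 ≡ 2^(2 + 1) + 1 (base 2). Lift 3: 82. −1: 81.
[1] 81 ≡ 3^(3 + 1) (base 3). Lift 4: 1024. −1: 1023.
[2] 1023 ≡ 3·4^4 + 3·4^3 + 3·4^2 + 3·4 + 3 (base 4). Lift 5: 9843. −1: 9842.
[3] 9842 ≡ 3·5^5 + 3·5^3 + 3·5^2 + 3·5 + 2 (base 5). Lift 6: 140744. −1: 140743.
[4] 140743 ≡ 3·6^6 + 3·6^3 + 3·6^2 + 3·6 + 1 (base 6). Lift 7: 2471827. −1: 2471826.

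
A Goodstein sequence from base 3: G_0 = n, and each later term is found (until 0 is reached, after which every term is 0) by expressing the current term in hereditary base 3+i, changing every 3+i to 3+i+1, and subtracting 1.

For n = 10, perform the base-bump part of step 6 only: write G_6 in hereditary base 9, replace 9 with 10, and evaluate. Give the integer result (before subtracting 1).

10 —HB3→ 3^2 + 1 —bump→ 4^2 + 1 = 17 —(−1)→ 16
16 —HB4→ 4^2 —bump→ 5^2 = 25 —(−1)→ 24
24 —HB5→ 4·5 + 4 —bump→ 4·6 + 4 = 28 —(−1)→ 27
27 —HB6→ 4·6 + 3 —bump→ 4·7 + 3 = 31 —(−1)→ 30
30 —HB7→ 4·7 + 2 —bump→ 4·8 + 2 = 34 —(−1)→ 33
33 —HB8→ 4·8 + 1 —bump→ 4·9 + 1 = 37 —(−1)→ 36
36 —HB9→ 4·9 —bump→ 4·10 = 40 —(−1)→ 39

40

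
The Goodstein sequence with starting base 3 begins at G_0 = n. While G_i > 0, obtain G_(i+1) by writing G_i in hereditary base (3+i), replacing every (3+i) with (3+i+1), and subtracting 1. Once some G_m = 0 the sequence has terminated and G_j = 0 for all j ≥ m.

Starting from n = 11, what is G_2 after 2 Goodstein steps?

25

[0] 11 ≡ 3^2 + 2 (base 3). Lift 4: 18. −1: 17.
[1] 17 ≡ 4^2 + 1 (base 4). Lift 5: 26. −1: 25.
[2] 25 ≡ 5^2 (base 5). Lift 6: 36. −1: 35.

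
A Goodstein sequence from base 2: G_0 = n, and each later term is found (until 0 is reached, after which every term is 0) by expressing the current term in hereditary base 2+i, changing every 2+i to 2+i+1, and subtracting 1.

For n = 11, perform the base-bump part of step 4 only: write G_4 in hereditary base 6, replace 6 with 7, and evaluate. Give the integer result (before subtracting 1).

5764802

step 0: 11 = 2^(2 + 1) + 2 + 1; sub 3 for 2: 3^(3 + 1) + 3 + 1; = 85; G_1 = 85−1 = 84
step 1: 84 = 3^(3 + 1) + 3; sub 4 for 3: 4^(4 + 1) + 4; = 1028; G_2 = 1028−1 = 1027
step 2: 1027 = 4^(4 + 1) + 3; sub 5 for 4: 5^(5 + 1) + 3; = 15628; G_3 = 15628−1 = 15627
step 3: 15627 = 5^(5 + 1) + 2; sub 6 for 5: 6^(6 + 1) + 2; = 279938; G_4 = 279938−1 = 279937
step 4: 279937 = 6^(6 + 1) + 1; sub 7 for 6: 7^(7 + 1) + 1; = 5764802; G_5 = 5764802−1 = 5764801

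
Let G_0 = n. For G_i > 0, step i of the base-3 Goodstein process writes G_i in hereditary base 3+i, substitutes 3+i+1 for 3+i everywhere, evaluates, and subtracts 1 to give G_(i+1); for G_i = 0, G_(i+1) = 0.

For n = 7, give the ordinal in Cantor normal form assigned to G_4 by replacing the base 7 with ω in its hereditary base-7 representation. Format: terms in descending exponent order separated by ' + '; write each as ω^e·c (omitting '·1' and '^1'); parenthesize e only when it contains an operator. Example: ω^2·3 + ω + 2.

ω + 2

G_0=7  [base 3] 2·3 + 1  →[3↦4]→  2·4 + 1 = 9  −1 ⇒ G_1=8
G_1=8  [base 4] 2·4  →[4↦5]→  2·5 = 10  −1 ⇒ G_2=9
G_2=9  [base 5] 5 + 4  →[5↦6]→  6 + 4 = 10  −1 ⇒ G_3=9
G_3=9  [base 6] 6 + 3  →[6↦7]→  7 + 3 = 10  −1 ⇒ G_4=9
G_4=9  [base 7] 7 + 2  →[7↦8]→  8 + 2 = 10  −1 ⇒ G_5=9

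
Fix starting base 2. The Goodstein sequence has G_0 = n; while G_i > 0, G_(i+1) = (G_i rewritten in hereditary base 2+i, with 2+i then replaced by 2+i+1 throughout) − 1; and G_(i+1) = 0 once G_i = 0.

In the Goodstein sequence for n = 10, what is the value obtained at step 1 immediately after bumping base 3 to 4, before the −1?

1026

base 2: 10 = 2^(2 + 1) + 2; at 3: 3^(3 + 1) + 3 = 84; next = 83
base 3: 83 = 3^(3 + 1) + 2; at 4: 4^(4 + 1) + 2 = 1026; next = 1025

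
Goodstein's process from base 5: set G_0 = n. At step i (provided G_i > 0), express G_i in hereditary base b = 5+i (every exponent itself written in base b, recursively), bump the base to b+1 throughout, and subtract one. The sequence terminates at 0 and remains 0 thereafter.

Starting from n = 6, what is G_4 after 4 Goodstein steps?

6 —HB5→ 5 + 1 —bump→ 6 + 1 = 7 —(−1)→ 6
6 —HB6→ 6 —bump→ 7 = 7 —(−1)→ 6
6 —HB7→ 6 —bump→ 6 = 6 —(−1)→ 5
5 —HB8→ 5 —bump→ 5 = 5 —(−1)→ 4
4 —HB9→ 4 —bump→ 4 = 4 —(−1)→ 3

4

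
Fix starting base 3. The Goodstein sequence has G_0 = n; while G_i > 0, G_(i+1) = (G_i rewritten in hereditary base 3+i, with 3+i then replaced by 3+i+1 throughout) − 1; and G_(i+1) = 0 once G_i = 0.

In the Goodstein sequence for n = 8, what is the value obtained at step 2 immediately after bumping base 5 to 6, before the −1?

8 —HB3→ 2·3 + 2 —bump→ 2·4 + 2 = 10 —(−1)→ 9
9 —HB4→ 2·4 + 1 —bump→ 2·5 + 1 = 11 —(−1)→ 10
10 —HB5→ 2·5 —bump→ 2·6 = 12 —(−1)→ 11

12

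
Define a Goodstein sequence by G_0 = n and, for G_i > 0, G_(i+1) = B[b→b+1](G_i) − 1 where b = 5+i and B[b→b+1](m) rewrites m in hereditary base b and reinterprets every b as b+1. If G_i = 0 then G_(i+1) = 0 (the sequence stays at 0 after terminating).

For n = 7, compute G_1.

i=0: 7 = 5 + 2 (b=5); 5→6: 6 + 2 = 8; 8−1 = 7
i=1: 7 = 6 + 1 (b=6); 6→7: 7 + 1 = 8; 8−1 = 7

7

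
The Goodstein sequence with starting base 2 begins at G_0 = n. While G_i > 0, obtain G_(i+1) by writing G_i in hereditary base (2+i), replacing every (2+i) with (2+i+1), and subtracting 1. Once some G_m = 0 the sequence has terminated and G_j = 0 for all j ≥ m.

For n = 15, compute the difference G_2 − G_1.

step 0: 15 = 2^(2 + 1) + 2^2 + 2 + 1; sub 3 for 2: 3^(3 + 1) + 3^3 + 3 + 1; = 112; G_1 = 112−1 = 111
step 1: 111 = 3^(3 + 1) + 3^3 + 3; sub 4 for 3: 4^(4 + 1) + 4^4 + 4; = 1284; G_2 = 1284−1 = 1283

1172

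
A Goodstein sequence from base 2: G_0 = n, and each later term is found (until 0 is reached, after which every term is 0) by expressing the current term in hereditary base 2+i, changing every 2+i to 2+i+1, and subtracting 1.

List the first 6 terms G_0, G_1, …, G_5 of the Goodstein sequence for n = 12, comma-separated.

12, 107, 1065, 15685, 280019, 5764910

G_0=12  [base 2] 2^(2 + 1) + 2^2  →[2↦3]→  3^(3 + 1) + 3^3 = 108  −1 ⇒ G_1=107
G_1=107  [base 3] 3^(3 + 1) + 2·3^2 + 2·3 + 2  →[3↦4]→  4^(4 + 1) + 2·4^2 + 2·4 + 2 = 1066  −1 ⇒ G_2=1065
G_2=1065  [base 4] 4^(4 + 1) + 2·4^2 + 2·4 + 1  →[4↦5]→  5^(5 + 1) + 2·5^2 + 2·5 + 1 = 15686  −1 ⇒ G_3=15685
G_3=15685  [base 5] 5^(5 + 1) + 2·5^2 + 2·5  →[5↦6]→  6^(6 + 1) + 2·6^2 + 2·6 = 280020  −1 ⇒ G_4=280019
G_4=280019  [base 6] 6^(6 + 1) + 2·6^2 + 6 + 5  →[6↦7]→  7^(7 + 1) + 2·7^2 + 7 + 5 = 5764911  −1 ⇒ G_5=5764910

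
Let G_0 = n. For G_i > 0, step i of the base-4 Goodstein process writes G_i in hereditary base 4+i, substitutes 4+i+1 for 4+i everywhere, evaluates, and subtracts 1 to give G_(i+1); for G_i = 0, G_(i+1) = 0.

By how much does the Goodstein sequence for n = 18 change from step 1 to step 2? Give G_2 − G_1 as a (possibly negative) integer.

10

step 0: 18 = 4^2 + 2; sub 5 for 4: 5^2 + 2; = 27; G_1 = 27−1 = 26
step 1: 26 = 5^2 + 1; sub 6 for 5: 6^2 + 1; = 37; G_2 = 37−1 = 36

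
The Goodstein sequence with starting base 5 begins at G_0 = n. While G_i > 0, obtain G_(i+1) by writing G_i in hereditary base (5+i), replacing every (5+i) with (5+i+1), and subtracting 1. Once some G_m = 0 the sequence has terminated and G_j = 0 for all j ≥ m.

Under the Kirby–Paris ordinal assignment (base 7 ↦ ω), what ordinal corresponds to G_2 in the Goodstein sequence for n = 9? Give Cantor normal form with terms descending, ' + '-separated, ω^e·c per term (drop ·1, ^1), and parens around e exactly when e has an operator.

ω + 2

G_0=9  [base 5] 5 + 4  →[5↦6]→  6 + 4 = 10  −1 ⇒ G_1=9
G_1=9  [base 6] 6 + 3  →[6↦7]→  7 + 3 = 10  −1 ⇒ G_2=9
G_2=9  [base 7] 7 + 2  →[7↦8]→  8 + 2 = 10  −1 ⇒ G_3=9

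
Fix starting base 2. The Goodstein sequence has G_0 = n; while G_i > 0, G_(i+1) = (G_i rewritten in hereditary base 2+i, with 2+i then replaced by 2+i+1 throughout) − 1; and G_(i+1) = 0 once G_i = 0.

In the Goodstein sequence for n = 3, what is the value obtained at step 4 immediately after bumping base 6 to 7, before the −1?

1

[0] 3 ≡ 2 + 1 (base 2). Lift 3: 4. −1: 3.
[1] 3 ≡ 3 (base 3). Lift 4: 4. −1: 3.
[2] 3 ≡ 3 (base 4). Lift 5: 3. −1: 2.
[3] 2 ≡ 2 (base 5). Lift 6: 2. −1: 1.
[4] 1 ≡ 1 (base 6). Lift 7: 1. −1: 0.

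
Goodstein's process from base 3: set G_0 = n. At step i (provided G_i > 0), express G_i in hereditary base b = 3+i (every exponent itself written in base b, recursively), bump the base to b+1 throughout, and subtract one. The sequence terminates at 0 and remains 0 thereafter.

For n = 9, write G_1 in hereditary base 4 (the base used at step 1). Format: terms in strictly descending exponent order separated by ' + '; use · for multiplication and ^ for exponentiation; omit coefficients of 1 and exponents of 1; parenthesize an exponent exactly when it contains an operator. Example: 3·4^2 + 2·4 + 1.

[0] 9 ≡ 3^2 (base 3). Lift 4: 16. −1: 15.
[1] 15 ≡ 3·4 + 3 (base 4). Lift 5: 18. −1: 17.

3·4 + 3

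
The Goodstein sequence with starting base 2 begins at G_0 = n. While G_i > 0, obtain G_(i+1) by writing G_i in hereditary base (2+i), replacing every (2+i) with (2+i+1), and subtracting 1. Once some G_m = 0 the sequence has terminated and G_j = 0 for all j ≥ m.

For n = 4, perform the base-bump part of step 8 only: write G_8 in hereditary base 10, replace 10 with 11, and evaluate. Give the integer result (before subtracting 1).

254

(0) 4|_2 = 2^2 ↦ 3^3|_3 = 27 ⇒ 26
(1) 26|_3 = 2·3^2 + 2·3 + 2 ↦ 2·4^2 + 2·4 + 2|_4 = 42 ⇒ 41
(2) 41|_4 = 2·4^2 + 2·4 + 1 ↦ 2·5^2 + 2·5 + 1|_5 = 61 ⇒ 60
(3) 60|_5 = 2·5^2 + 2·5 ↦ 2·6^2 + 2·6|_6 = 84 ⇒ 83
(4) 83|_6 = 2·6^2 + 6 + 5 ↦ 2·7^2 + 7 + 5|_7 = 110 ⇒ 109
(5) 109|_7 = 2·7^2 + 7 + 4 ↦ 2·8^2 + 8 + 4|_8 = 140 ⇒ 139
(6) 139|_8 = 2·8^2 + 8 + 3 ↦ 2·9^2 + 9 + 3|_9 = 174 ⇒ 173
(7) 173|_9 = 2·9^2 + 9 + 2 ↦ 2·10^2 + 10 + 2|_10 = 212 ⇒ 211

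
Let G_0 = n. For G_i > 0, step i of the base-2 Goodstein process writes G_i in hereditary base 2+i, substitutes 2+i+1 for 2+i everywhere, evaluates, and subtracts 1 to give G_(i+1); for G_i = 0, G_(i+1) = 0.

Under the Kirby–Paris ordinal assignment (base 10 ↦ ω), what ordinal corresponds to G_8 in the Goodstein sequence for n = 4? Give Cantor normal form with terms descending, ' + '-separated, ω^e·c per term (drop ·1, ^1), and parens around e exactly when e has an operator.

4 —HB2→ 2^2 —bump→ 3^3 = 27 —(−1)→ 26
26 —HB3→ 2·3^2 + 2·3 + 2 —bump→ 2·4^2 + 2·4 + 2 = 42 —(−1)→ 41
41 —HB4→ 2·4^2 + 2·4 + 1 —bump→ 2·5^2 + 2·5 + 1 = 61 —(−1)→ 60
60 —HB5→ 2·5^2 + 2·5 —bump→ 2·6^2 + 2·6 = 84 —(−1)→ 83
83 —HB6→ 2·6^2 + 6 + 5 —bump→ 2·7^2 + 7 + 5 = 110 —(−1)→ 109
109 —HB7→ 2·7^2 + 7 + 4 —bump→ 2·8^2 + 8 + 4 = 140 —(−1)→ 139
139 —HB8→ 2·8^2 + 8 + 3 —bump→ 2·9^2 + 9 + 3 = 174 —(−1)→ 173
173 —HB9→ 2·9^2 + 9 + 2 —bump→ 2·10^2 + 10 + 2 = 212 —(−1)→ 211
211 —HB10→ 2·10^2 + 10 + 1 —bump→ 2·11^2 + 11 + 1 = 254 —(−1)→ 253

ω^2·2 + ω + 1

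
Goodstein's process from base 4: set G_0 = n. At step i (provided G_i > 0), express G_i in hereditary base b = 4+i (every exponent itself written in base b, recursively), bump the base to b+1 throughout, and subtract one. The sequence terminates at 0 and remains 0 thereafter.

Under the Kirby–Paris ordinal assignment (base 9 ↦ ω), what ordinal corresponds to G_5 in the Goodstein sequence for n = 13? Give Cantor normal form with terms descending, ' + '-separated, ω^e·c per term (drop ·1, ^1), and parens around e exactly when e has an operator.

ω·2 + 2

base 4: 13 = 3·4 + 1; at 5: 3·5 + 1 = 16; next = 15
base 5: 15 = 3·5; at 6: 3·6 = 18; next = 17
base 6: 17 = 2·6 + 5; at 7: 2·7 + 5 = 19; next = 18
base 7: 18 = 2·7 + 4; at 8: 2·8 + 4 = 20; next = 19
base 8: 19 = 2·8 + 3; at 9: 2·9 + 3 = 21; next = 20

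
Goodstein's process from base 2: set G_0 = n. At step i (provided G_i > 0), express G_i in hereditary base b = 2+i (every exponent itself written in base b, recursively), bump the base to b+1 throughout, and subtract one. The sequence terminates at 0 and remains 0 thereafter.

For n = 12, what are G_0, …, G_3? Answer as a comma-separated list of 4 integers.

12, 107, 1065, 15685

base 2: 12 = 2^(2 + 1) + 2^2; at 3: 3^(3 + 1) + 3^3 = 108; next = 107
base 3: 107 = 3^(3 + 1) + 2·3^2 + 2·3 + 2; at 4: 4^(4 + 1) + 2·4^2 + 2·4 + 2 = 1066; next = 1065
base 4: 1065 = 4^(4 + 1) + 2·4^2 + 2·4 + 1; at 5: 5^(5 + 1) + 2·5^2 + 2·5 + 1 = 15686; next = 15685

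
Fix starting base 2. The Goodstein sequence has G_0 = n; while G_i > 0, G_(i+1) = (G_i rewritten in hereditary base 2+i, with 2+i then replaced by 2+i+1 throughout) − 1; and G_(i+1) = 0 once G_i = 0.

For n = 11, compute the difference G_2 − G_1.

943

base 2: 11 = 2^(2 + 1) + 2 + 1; at 3: 3^(3 + 1) + 3 + 1 = 85; next = 84
base 3: 84 = 3^(3 + 1) + 3; at 4: 4^(4 + 1) + 4 = 1028; next = 1027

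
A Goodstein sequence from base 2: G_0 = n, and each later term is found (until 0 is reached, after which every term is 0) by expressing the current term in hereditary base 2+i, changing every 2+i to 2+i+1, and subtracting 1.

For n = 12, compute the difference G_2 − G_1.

12 —HB2→ 2^(2 + 1) + 2^2 —bump→ 3^(3 + 1) + 3^3 = 108 —(−1)→ 107
107 —HB3→ 3^(3 + 1) + 2·3^2 + 2·3 + 2 —bump→ 4^(4 + 1) + 2·4^2 + 2·4 + 2 = 1066 —(−1)→ 1065

958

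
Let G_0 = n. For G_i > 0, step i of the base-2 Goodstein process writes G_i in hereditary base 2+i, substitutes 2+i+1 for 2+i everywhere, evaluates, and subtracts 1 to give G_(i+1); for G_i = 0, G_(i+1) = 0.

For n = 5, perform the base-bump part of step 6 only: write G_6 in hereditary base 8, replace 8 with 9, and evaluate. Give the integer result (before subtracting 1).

step 0: 5 = 2^2 + 1; sub 3 for 2: 3^3 + 1; = 28; G_1 = 28−1 = 27
step 1: 27 = 3^3; sub 4 for 3: 4^4; = 256; G_2 = 256−1 = 255
step 2: 255 = 3·4^3 + 3·4^2 + 3·4 + 3; sub 5 for 4: 3·5^3 + 3·5^2 + 3·5 + 3; = 468; G_3 = 468−1 = 467
step 3: 467 = 3·5^3 + 3·5^2 + 3·5 + 2; sub 6 for 5: 3·6^3 + 3·6^2 + 3·6 + 2; = 776; G_4 = 776−1 = 775
step 4: 775 = 3·6^3 + 3·6^2 + 3·6 + 1; sub 7 for 6: 3·7^3 + 3·7^2 + 3·7 + 1; = 1198; G_5 = 1198−1 = 1197
step 5: 1197 = 3·7^3 + 3·7^2 + 3·7; sub 8 for 7: 3·8^3 + 3·8^2 + 3·8; = 1752; G_6 = 1752−1 = 1751
step 6: 1751 = 3·8^3 + 3·8^2 + 2·8 + 7; sub 9 for 8: 3·9^3 + 3·9^2 + 2·9 + 7; = 2455; G_7 = 2455−1 = 2454

2455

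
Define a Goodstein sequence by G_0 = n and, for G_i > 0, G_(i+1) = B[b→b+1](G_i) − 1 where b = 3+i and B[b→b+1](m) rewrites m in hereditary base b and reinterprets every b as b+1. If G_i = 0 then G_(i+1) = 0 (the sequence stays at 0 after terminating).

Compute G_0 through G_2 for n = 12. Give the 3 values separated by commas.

G_0 = 12. HB_3(12) = 3^2 + 3. Bump = 20. G_1 = 19.
G_1 = 19. HB_4(19) = 4^2 + 3. Bump = 28. G_2 = 27.

12, 19, 27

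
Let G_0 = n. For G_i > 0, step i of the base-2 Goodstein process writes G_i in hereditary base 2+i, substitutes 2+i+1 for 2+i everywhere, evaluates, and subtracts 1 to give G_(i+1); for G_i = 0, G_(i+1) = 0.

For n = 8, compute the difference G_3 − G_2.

5757

[0] 8 ≡ 2^(2 + 1) (base 2). Lift 3: 81. −1: 80.
[1] 80 ≡ 2·3^3 + 2·3^2 + 2·3 + 2 (base 3). Lift 4: 554. −1: 553.
[2] 553 ≡ 2·4^4 + 2·4^2 + 2·4 + 1 (base 4). Lift 5: 6311. −1: 6310.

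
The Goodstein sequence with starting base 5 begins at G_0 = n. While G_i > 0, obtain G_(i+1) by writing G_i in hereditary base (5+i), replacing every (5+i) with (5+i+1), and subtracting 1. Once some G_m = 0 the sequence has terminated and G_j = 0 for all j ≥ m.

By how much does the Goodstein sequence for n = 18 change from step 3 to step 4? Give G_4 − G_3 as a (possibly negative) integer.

2

base 5: 18 = 3·5 + 3; at 6: 3·6 + 3 = 21; next = 20
base 6: 20 = 3·6 + 2; at 7: 3·7 + 2 = 23; next = 22
base 7: 22 = 3·7 + 1; at 8: 3·8 + 1 = 25; next = 24
base 8: 24 = 3·8; at 9: 3·9 = 27; next = 26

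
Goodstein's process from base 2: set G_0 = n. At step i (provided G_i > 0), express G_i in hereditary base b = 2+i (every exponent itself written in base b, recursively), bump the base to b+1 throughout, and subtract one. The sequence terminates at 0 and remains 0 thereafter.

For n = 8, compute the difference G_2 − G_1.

i=0: 8 = 2^(2 + 1) (b=2); 2→3: 3^(3 + 1) = 81; 81−1 = 80
i=1: 80 = 2·3^3 + 2·3^2 + 2·3 + 2 (b=3); 3→4: 2·4^4 + 2·4^2 + 2·4 + 2 = 554; 554−1 = 553

473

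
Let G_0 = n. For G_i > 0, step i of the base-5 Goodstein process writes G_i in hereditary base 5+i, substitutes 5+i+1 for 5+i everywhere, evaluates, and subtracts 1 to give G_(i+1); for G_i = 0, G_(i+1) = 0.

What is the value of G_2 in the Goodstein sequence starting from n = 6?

G_0=6  [base 5] 5 + 1  →[5↦6]→  6 + 1 = 7  −1 ⇒ G_1=6
G_1=6  [base 6] 6  →[6↦7]→  7 = 7  −1 ⇒ G_2=6
G_2=6  [base 7] 6  →[7↦8]→  6 = 6  −1 ⇒ G_3=5

6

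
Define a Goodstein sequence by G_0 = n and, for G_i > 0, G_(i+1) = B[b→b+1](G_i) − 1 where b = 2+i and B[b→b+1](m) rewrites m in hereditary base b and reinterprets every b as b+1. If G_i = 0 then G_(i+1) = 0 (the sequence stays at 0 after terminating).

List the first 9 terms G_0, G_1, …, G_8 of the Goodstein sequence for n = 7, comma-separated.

(0) 7|_2 = 2^2 + 2 + 1 ↦ 3^3 + 3 + 1|_3 = 31 ⇒ 30
(1) 30|_3 = 3^3 + 3 ↦ 4^4 + 4|_4 = 260 ⇒ 259
(2) 259|_4 = 4^4 + 3 ↦ 5^5 + 3|_5 = 3128 ⇒ 3127
(3) 3127|_5 = 5^5 + 2 ↦ 6^6 + 2|_6 = 46658 ⇒ 46657
(4) 46657|_6 = 6^6 + 1 ↦ 7^7 + 1|_7 = 823544 ⇒ 823543
(5) 823543|_7 = 7^7 ↦ 8^8|_8 = 16777216 ⇒ 16777215
(6) 16777215|_8 = 7·8^7 + 7·8^6 + 7·8^5 + 7·8^4 + 7·8^3 + 7·8^2 + 7·8 + 7 ↦ 7·9^7 + 7·9^6 + 7·9^5 + 7·9^4 + 7·9^3 + 7·9^2 + 7·9 + 7|_9 = 37665880 ⇒ 37665879
(7) 37665879|_9 = 7·9^7 + 7·9^6 + 7·9^5 + 7·9^4 + 7·9^3 + 7·9^2 + 7·9 + 6 ↦ 7·10^7 + 7·10^6 + 7·10^5 + 7·10^4 + 7·10^3 + 7·10^2 + 7·10 + 6|_10 = 77777776 ⇒ 77777775

7, 30, 259, 3127, 46657, 823543, 16777215, 37665879, 77777775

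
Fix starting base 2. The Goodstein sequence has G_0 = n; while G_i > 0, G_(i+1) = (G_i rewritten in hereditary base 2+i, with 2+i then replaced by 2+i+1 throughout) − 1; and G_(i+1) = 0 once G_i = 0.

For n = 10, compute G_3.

[0] 10 ≡ 2^(2 + 1) + 2 (base 2). Lift 3: 84. −1: 83.
[1] 83 ≡ 3^(3 + 1) + 2 (base 3). Lift 4: 1026. −1: 1025.
[2] 1025 ≡ 4^(4 + 1) + 1 (base 4). Lift 5: 15626. −1: 15625.

15625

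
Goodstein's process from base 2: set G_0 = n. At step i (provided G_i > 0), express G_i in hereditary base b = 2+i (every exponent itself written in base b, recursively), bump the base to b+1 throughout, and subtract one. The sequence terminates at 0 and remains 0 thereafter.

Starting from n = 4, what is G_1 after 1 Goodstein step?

26

[0] 4 ≡ 2^2 (base 2). Lift 3: 27. −1: 26.
[1] 26 ≡ 2·3^2 + 2·3 + 2 (base 3). Lift 4: 42. −1: 41.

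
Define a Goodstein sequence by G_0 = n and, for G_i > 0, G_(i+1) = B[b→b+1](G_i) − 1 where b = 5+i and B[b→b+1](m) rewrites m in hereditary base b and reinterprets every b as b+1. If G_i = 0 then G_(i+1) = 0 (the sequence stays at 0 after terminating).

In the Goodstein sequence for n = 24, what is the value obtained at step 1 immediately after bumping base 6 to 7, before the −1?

31

G_0 = 24. HB_5(24) = 4·5 + 4. Bump = 28. G_1 = 27.
G_1 = 27. HB_6(27) = 4·6 + 3. Bump = 31. G_2 = 30.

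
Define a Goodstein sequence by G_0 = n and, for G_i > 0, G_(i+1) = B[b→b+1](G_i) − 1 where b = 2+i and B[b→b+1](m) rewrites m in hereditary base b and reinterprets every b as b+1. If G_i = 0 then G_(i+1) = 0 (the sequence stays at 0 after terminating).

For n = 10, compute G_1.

83

(0) 10|_2 = 2^(2 + 1) + 2 ↦ 3^(3 + 1) + 3|_3 = 84 ⇒ 83
(1) 83|_3 = 3^(3 + 1) + 2 ↦ 4^(4 + 1) + 2|_4 = 1026 ⇒ 1025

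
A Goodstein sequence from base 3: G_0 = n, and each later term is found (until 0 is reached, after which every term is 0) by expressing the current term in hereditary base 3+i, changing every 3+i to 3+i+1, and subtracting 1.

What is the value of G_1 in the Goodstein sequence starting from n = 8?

9

G_0 = 8. HB_3(8) = 2·3 + 2. Bump = 10. G_1 = 9.
G_1 = 9. HB_4(9) = 2·4 + 1. Bump = 11. G_2 = 10.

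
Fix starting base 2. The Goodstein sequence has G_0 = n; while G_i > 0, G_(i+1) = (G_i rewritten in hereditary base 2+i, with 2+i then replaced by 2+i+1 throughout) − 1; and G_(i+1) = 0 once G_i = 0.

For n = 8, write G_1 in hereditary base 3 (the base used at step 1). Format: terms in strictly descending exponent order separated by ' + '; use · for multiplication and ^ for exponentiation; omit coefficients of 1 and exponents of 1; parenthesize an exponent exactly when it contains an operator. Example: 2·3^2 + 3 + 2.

2·3^3 + 2·3^2 + 2·3 + 2

step 0: 8 = 2^(2 + 1); sub 3 for 2: 3^(3 + 1); = 81; G_1 = 81−1 = 80
step 1: 80 = 2·3^3 + 2·3^2 + 2·3 + 2; sub 4 for 3: 2·4^4 + 2·4^2 + 2·4 + 2; = 554; G_2 = 554−1 = 553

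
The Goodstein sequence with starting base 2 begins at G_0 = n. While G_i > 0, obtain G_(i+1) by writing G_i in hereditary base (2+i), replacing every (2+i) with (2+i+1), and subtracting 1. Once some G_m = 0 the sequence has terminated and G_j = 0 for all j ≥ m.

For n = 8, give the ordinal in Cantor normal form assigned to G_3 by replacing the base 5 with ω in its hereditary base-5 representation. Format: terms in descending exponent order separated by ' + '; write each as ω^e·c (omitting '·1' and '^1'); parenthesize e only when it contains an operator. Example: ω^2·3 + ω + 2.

ω^ω·2 + ω^2·2 + ω·2

8 —HB2→ 2^(2 + 1) —bump→ 3^(3 + 1) = 81 —(−1)→ 80
80 —HB3→ 2·3^3 + 2·3^2 + 2·3 + 2 —bump→ 2·4^4 + 2·4^2 + 2·4 + 2 = 554 —(−1)→ 553
553 —HB4→ 2·4^4 + 2·4^2 + 2·4 + 1 —bump→ 2·5^5 + 2·5^2 + 2·5 + 1 = 6311 —(−1)→ 6310
6310 —HB5→ 2·5^5 + 2·5^2 + 2·5 —bump→ 2·6^6 + 2·6^2 + 2·6 = 93396 —(−1)→ 93395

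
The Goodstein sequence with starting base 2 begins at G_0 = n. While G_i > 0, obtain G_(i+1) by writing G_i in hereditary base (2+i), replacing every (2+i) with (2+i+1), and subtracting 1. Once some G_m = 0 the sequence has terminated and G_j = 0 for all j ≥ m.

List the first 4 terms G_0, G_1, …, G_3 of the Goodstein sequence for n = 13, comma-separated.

13, 108, 1279, 16092

[0] 13 ≡ 2^(2 + 1) + 2^2 + 1 (base 2). Lift 3: 109. −1: 108.
[1] 108 ≡ 3^(3 + 1) + 3^3 (base 3). Lift 4: 1280. −1: 1279.
[2] 1279 ≡ 4^(4 + 1) + 3·4^3 + 3·4^2 + 3·4 + 3 (base 4). Lift 5: 16093. −1: 16092.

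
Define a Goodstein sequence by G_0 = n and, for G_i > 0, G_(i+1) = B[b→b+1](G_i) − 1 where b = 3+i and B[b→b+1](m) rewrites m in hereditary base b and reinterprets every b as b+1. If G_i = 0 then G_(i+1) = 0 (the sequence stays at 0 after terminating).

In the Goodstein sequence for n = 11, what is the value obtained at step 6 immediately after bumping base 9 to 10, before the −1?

(0) 11|_3 = 3^2 + 2 ↦ 4^2 + 2|_4 = 18 ⇒ 17
(1) 17|_4 = 4^2 + 1 ↦ 5^2 + 1|_5 = 26 ⇒ 25
(2) 25|_5 = 5^2 ↦ 6^2|_6 = 36 ⇒ 35
(3) 35|_6 = 5·6 + 5 ↦ 5·7 + 5|_7 = 40 ⇒ 39
(4) 39|_7 = 5·7 + 4 ↦ 5·8 + 4|_8 = 44 ⇒ 43
(5) 43|_8 = 5·8 + 3 ↦ 5·9 + 3|_9 = 48 ⇒ 47
(6) 47|_9 = 5·9 + 2 ↦ 5·10 + 2|_10 = 52 ⇒ 51

52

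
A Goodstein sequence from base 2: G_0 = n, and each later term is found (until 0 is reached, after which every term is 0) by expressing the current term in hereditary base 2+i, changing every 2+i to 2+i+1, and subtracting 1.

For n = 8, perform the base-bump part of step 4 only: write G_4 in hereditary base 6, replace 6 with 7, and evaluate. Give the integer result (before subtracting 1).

(0) 8|_2 = 2^(2 + 1) ↦ 3^(3 + 1)|_3 = 81 ⇒ 80
(1) 80|_3 = 2·3^3 + 2·3^2 + 2·3 + 2 ↦ 2·4^4 + 2·4^2 + 2·4 + 2|_4 = 554 ⇒ 553
(2) 553|_4 = 2·4^4 + 2·4^2 + 2·4 + 1 ↦ 2·5^5 + 2·5^2 + 2·5 + 1|_5 = 6311 ⇒ 6310
(3) 6310|_5 = 2·5^5 + 2·5^2 + 2·5 ↦ 2·6^6 + 2·6^2 + 2·6|_6 = 93396 ⇒ 93395

1647196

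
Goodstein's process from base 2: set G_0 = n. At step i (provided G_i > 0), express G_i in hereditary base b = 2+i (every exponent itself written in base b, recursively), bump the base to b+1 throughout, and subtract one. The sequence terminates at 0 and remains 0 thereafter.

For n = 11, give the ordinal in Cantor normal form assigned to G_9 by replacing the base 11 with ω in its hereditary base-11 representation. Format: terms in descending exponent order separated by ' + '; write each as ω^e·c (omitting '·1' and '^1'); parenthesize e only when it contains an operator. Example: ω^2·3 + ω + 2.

[0] 11 ≡ 2^(2 + 1) + 2 + 1 (base 2). Lift 3: 85. −1: 84.
[1] 84 ≡ 3^(3 + 1) + 3 (base 3). Lift 4: 1028. −1: 1027.
[2] 1027 ≡ 4^(4 + 1) + 3 (base 4). Lift 5: 15628. −1: 15627.
[3] 15627 ≡ 5^(5 + 1) + 2 (base 5). Lift 6: 279938. −1: 279937.
[4] 279937 ≡ 6^(6 + 1) + 1 (base 6). Lift 7: 5764802. −1: 5764801.
[5] 5764801 ≡ 7^(7 + 1) (base 7). Lift 8: 134217728. −1: 134217727.
[6] 134217727 ≡ 7·8^8 + 7·8^7 + 7·8^6 + 7·8^5 + 7·8^4 + 7·8^3 + 7·8^2 + 7·8 + 7 (base 8). Lift 9: 2749609303. −1: 2749609302.
[7] 2749609302 ≡ 7·9^9 + 7·9^7 + 7·9^6 + 7·9^5 + 7·9^4 + 7·9^3 + 7·9^2 + 7·9 + 6 (base 9). Lift 10: 70077777776. −1: 70077777775.
[8] 70077777775 ≡ 7·10^10 + 7·10^7 + 7·10^6 + 7·10^5 + 7·10^4 + 7·10^3 + 7·10^2 + 7·10 + 5 (base 10). Lift 11: 1997331745491. −1: 1997331745490.

ω^ω·7 + ω^7·7 + ω^6·7 + ω^5·7 + ω^4·7 + ω^3·7 + ω^2·7 + ω·7 + 4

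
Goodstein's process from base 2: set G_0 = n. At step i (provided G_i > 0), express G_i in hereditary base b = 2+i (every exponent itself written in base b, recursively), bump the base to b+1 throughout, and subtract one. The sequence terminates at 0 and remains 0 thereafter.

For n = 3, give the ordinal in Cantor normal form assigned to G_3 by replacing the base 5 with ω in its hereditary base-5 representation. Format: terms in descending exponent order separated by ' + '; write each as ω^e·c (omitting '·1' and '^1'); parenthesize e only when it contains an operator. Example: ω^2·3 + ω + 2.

2

3 —HB2→ 2 + 1 —bump→ 3 + 1 = 4 —(−1)→ 3
3 —HB3→ 3 —bump→ 4 = 4 —(−1)→ 3
3 —HB4→ 3 —bump→ 3 = 3 —(−1)→ 2
2 —HB5→ 2 —bump→ 2 = 2 —(−1)→ 1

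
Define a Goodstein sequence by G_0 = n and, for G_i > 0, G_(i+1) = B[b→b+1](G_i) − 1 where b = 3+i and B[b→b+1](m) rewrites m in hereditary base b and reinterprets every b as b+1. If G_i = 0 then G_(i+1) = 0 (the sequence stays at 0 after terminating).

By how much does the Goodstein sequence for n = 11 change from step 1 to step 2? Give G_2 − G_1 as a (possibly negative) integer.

8

step 0: 11 = 3^2 + 2; sub 4 for 3: 4^2 + 2; = 18; G_1 = 18−1 = 17
step 1: 17 = 4^2 + 1; sub 5 for 4: 5^2 + 1; = 26; G_2 = 26−1 = 25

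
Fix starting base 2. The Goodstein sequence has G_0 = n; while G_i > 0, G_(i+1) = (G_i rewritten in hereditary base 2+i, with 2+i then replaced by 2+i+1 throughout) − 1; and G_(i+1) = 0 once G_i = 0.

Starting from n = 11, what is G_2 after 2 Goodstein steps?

1027

G_0 = 11. HB_2(11) = 2^(2 + 1) + 2 + 1. Bump = 85. G_1 = 84.
G_1 = 84. HB_3(84) = 3^(3 + 1) + 3. Bump = 1028. G_2 = 1027.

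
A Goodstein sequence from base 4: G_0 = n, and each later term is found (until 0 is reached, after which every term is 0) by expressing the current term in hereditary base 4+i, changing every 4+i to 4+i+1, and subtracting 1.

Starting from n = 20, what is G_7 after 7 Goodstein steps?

G_0=20  [base 4] 4^2 + 4  →[4↦5]→  5^2 + 5 = 30  −1 ⇒ G_1=29
G_1=29  [base 5] 5^2 + 4  →[5↦6]→  6^2 + 4 = 40  −1 ⇒ G_2=39
G_2=39  [base 6] 6^2 + 3  →[6↦7]→  7^2 + 3 = 52  −1 ⇒ G_3=51
G_3=51  [base 7] 7^2 + 2  →[7↦8]→  8^2 + 2 = 66  −1 ⇒ G_4=65
G_4=65  [base 8] 8^2 + 1  →[8↦9]→  9^2 + 1 = 82  −1 ⇒ G_5=81
G_5=81  [base 9] 9^2  →[9↦10]→  10^2 = 100  −1 ⇒ G_6=99
G_6=99  [base 10] 9·10 + 9  →[10↦11]→  9·11 + 9 = 108  −1 ⇒ G_7=107
G_7=107  [base 11] 9·11 + 8  →[11↦12]→  9·12 + 8 = 116  −1 ⇒ G_8=115

107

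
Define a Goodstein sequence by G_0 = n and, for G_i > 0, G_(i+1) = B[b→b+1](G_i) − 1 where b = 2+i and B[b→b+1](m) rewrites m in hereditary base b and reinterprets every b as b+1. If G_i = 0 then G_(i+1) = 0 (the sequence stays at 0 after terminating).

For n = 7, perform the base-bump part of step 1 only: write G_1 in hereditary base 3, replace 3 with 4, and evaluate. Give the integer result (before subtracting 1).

260

(0) 7|_2 = 2^2 + 2 + 1 ↦ 3^3 + 3 + 1|_3 = 31 ⇒ 30
(1) 30|_3 = 3^3 + 3 ↦ 4^4 + 4|_4 = 260 ⇒ 259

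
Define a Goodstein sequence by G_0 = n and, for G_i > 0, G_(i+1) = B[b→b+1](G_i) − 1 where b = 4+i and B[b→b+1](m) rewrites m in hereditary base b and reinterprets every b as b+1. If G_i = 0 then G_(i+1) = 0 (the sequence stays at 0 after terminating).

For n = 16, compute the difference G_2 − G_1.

G_0=16  [base 4] 4^2  →[4↦5]→  5^2 = 25  −1 ⇒ G_1=24
G_1=24  [base 5] 4·5 + 4  →[5↦6]→  4·6 + 4 = 28  −1 ⇒ G_2=27

3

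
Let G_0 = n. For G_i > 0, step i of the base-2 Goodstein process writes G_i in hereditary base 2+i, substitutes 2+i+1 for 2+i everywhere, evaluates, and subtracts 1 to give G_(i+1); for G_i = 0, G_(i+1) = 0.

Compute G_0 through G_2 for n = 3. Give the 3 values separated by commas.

i=0: 3 = 2 + 1 (b=2); 2→3: 3 + 1 = 4; 4−1 = 3
i=1: 3 = 3 (b=3); 3→4: 4 = 4; 4−1 = 3

3, 3, 3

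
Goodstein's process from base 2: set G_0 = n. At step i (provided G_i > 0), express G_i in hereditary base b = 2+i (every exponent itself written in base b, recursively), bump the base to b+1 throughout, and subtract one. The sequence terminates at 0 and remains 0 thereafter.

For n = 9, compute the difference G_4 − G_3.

130901

step 0: 9 = 2^(2 + 1) + 1; sub 3 for 2: 3^(3 + 1) + 1; = 82; G_1 = 82−1 = 81
step 1: 81 = 3^(3 + 1); sub 4 for 3: 4^(4 + 1); = 1024; G_2 = 1024−1 = 1023
step 2: 1023 = 3·4^4 + 3·4^3 + 3·4^2 + 3·4 + 3; sub 5 for 4: 3·5^5 + 3·5^3 + 3·5^2 + 3·5 + 3; = 9843; G_3 = 9843−1 = 9842
step 3: 9842 = 3·5^5 + 3·5^3 + 3·5^2 + 3·5 + 2; sub 6 for 5: 3·6^6 + 3·6^3 + 3·6^2 + 3·6 + 2; = 140744; G_4 = 140744−1 = 140743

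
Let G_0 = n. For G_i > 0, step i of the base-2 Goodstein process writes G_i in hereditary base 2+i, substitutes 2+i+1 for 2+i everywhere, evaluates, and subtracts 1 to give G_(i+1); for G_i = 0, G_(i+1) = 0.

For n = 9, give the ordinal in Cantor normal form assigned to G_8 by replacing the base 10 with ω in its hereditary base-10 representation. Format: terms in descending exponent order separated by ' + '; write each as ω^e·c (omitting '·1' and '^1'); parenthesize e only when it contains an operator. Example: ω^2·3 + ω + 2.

ω^ω·3 + ω^3·3 + ω^2·3 + ω·2 + 5

G_0=9  [base 2] 2^(2 + 1) + 1  →[2↦3]→  3^(3 + 1) + 1 = 82  −1 ⇒ G_1=81
G_1=81  [base 3] 3^(3 + 1)  →[3↦4]→  4^(4 + 1) = 1024  −1 ⇒ G_2=1023
G_2=1023  [base 4] 3·4^4 + 3·4^3 + 3·4^2 + 3·4 + 3  →[4↦5]→  3·5^5 + 3·5^3 + 3·5^2 + 3·5 + 3 = 9843  −1 ⇒ G_3=9842
G_3=9842  [base 5] 3·5^5 + 3·5^3 + 3·5^2 + 3·5 + 2  →[5↦6]→  3·6^6 + 3·6^3 + 3·6^2 + 3·6 + 2 = 140744  −1 ⇒ G_4=140743
G_4=140743  [base 6] 3·6^6 + 3·6^3 + 3·6^2 + 3·6 + 1  →[6↦7]→  3·7^7 + 3·7^3 + 3·7^2 + 3·7 + 1 = 2471827  −1 ⇒ G_5=2471826
G_5=2471826  [base 7] 3·7^7 + 3·7^3 + 3·7^2 + 3·7  →[7↦8]→  3·8^8 + 3·8^3 + 3·8^2 + 3·8 = 50333400  −1 ⇒ G_6=50333399
G_6=50333399  [base 8] 3·8^8 + 3·8^3 + 3·8^2 + 2·8 + 7  →[8↦9]→  3·9^9 + 3·9^3 + 3·9^2 + 2·9 + 7 = 1162263922  −1 ⇒ G_7=1162263921
G_7=1162263921  [base 9] 3·9^9 + 3·9^3 + 3·9^2 + 2·9 + 6  →[9↦10]→  3·10^10 + 3·10^3 + 3·10^2 + 2·10 + 6 = 30000003326  −1 ⇒ G_8=30000003325
G_8=30000003325  [base 10] 3·10^10 + 3·10^3 + 3·10^2 + 2·10 + 5  →[10↦11]→  3·11^11 + 3·11^3 + 3·11^2 + 2·11 + 5 = 855935016216  −1 ⇒ G_9=855935016215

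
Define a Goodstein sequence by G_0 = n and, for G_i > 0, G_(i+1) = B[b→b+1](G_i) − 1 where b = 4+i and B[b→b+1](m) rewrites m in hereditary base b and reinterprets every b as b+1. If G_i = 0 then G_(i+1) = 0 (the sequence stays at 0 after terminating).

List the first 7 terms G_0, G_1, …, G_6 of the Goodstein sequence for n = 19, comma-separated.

19, 27, 37, 49, 63, 69, 75

step 0: 19 = 4^2 + 3; sub 5 for 4: 5^2 + 3; = 28; G_1 = 28−1 = 27
step 1: 27 = 5^2 + 2; sub 6 for 5: 6^2 + 2; = 38; G_2 = 38−1 = 37
step 2: 37 = 6^2 + 1; sub 7 for 6: 7^2 + 1; = 50; G_3 = 50−1 = 49
step 3: 49 = 7^2; sub 8 for 7: 8^2; = 64; G_4 = 64−1 = 63
step 4: 63 = 7·8 + 7; sub 9 for 8: 7·9 + 7; = 70; G_5 = 70−1 = 69
step 5: 69 = 7·9 + 6; sub 10 for 9: 7·10 + 6; = 76; G_6 = 76−1 = 75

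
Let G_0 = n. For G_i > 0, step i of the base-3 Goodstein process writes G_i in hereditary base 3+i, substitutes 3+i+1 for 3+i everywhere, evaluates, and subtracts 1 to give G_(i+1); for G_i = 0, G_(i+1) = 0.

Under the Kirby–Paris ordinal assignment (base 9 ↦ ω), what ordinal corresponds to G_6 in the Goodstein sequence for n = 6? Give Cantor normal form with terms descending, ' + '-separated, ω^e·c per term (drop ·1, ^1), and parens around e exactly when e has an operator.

6

(0) 6|_3 = 2·3 ↦ 2·4|_4 = 8 ⇒ 7
(1) 7|_4 = 4 + 3 ↦ 5 + 3|_5 = 8 ⇒ 7
(2) 7|_5 = 5 + 2 ↦ 6 + 2|_6 = 8 ⇒ 7
(3) 7|_6 = 6 + 1 ↦ 7 + 1|_7 = 8 ⇒ 7
(4) 7|_7 = 7 ↦ 8|_8 = 8 ⇒ 7
(5) 7|_8 = 7 ↦ 7|_9 = 7 ⇒ 6
(6) 6|_9 = 6 ↦ 6|_10 = 6 ⇒ 5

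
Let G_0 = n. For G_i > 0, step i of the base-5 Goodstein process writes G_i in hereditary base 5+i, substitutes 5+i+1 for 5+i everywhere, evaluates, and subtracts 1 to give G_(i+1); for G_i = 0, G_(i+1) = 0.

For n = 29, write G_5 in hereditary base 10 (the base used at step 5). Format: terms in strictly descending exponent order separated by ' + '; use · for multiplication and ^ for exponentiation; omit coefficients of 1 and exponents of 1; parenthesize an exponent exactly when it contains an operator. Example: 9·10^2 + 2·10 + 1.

9·10 + 9

G_0 = 29. HB_5(29) = 5^2 + 4. Bump = 40. G_1 = 39.
G_1 = 39. HB_6(39) = 6^2 + 3. Bump = 52. G_2 = 51.
G_2 = 51. HB_7(51) = 7^2 + 2. Bump = 66. G_3 = 65.
G_3 = 65. HB_8(65) = 8^2 + 1. Bump = 82. G_4 = 81.
G_4 = 81. HB_9(81) = 9^2. Bump = 100. G_5 = 99.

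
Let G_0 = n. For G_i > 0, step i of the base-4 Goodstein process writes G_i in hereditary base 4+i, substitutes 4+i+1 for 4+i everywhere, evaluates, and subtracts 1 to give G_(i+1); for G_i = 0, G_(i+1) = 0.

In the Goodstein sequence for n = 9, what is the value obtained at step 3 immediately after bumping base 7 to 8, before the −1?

[0] 9 ≡ 2·4 + 1 (base 4). Lift 5: 11. −1: 10.
[1] 10 ≡ 2·5 (base 5). Lift 6: 12. −1: 11.
[2] 11 ≡ 6 + 5 (base 6). Lift 7: 12. −1: 11.
[3] 11 ≡ 7 + 4 (base 7). Lift 8: 12. −1: 11.

12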